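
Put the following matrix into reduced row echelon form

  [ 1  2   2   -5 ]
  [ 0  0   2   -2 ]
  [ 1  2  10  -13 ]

[[1, 2, 0, -3], [0, 0, 1, -1], [0, 0, 0, 0]]

R3 := R3 − R1
  [ 1  2  2  -5 ]
  [ 0  0  2  -2 ]
  [ 0  0  8  -8 ]
R2 := 1/2·R2
  [ 1  2  2  -5 ]
  [ 0  0  1  -1 ]
  [ 0  0  8  -8 ]
R3 := R3 − 8·R2
  [ 1  2  2  -5 ]
  [ 0  0  1  -1 ]
  [ 0  0  0   0 ]
R1 := R1 − 2·R2
  [ 1  2  0  -3 ]
  [ 0  0  1  -1 ]
  [ 0  0  0   0 ]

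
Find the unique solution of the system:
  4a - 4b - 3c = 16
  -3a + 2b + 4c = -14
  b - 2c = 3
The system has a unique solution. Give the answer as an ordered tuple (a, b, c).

(-4, -5, -4)

Form the augmented matrix and row-reduce:
  [  4  -4  -3  |   16 ]
  [ -3   2   4  |  -14 ]
  [  0   1  -2  |    3 ]
R1 -> 1/4·R1
  [  1  -1  -3/4  |    4 ]
  [ -3   2     4  |  -14 ]
  [  0   1    -2  |    3 ]
R2 -> R2 + 3·R1
  [ 1  -1  -3/4  |   4 ]
  [ 0  -1   7/4  |  -2 ]
  [ 0   1    -2  |   3 ]
R2 -> -1·R2
  [ 1  -1  -3/4  |  4 ]
  [ 0   1  -7/4  |  2 ]
  [ 0   1    -2  |  3 ]
R3 -> R3 − R2
  [ 1  -1  -3/4  |  4 ]
  [ 0   1  -7/4  |  2 ]
  [ 0   0  -1/4  |  1 ]
R3 -> -4·R3
  [ 1  -1  -3/4  |   4 ]
  [ 0   1  -7/4  |   2 ]
  [ 0   0     1  |  -4 ]
R2 -> R2 + 7/4·R3
  [ 1  -1  -3/4  |   4 ]
  [ 0   1     0  |  -5 ]
  [ 0   0     1  |  -4 ]
R1 -> R1 + 3/4·R3
  [ 1  -1  0  |   1 ]
  [ 0   1  0  |  -5 ]
  [ 0   0  1  |  -4 ]
R1 -> R1 + R2
  [ 1  0  0  |  -4 ]
  [ 0  1  0  |  -5 ]
  [ 0  0  1  |  -4 ]
Reading off the last column: a = -4, b = -5, c = -4.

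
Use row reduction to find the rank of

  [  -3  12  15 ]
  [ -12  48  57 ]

Multiply ρ1 by -1/3.
  [   1  -4  -5 ]
  [ -12  48  57 ]
Add 12 times ρ1 to ρ2.
  [ 1  -4  -5 ]
  [ 0   0  -3 ]
Multiply ρ2 by -1/3.
  [ 1  -4  -5 ]
  [ 0   0   1 ]
Add 5 times ρ2 to ρ1.
  [ 1  -4  0 ]
  [ 0   0  1 ]
The reduced form has 2 nonzero rows.

rank = 2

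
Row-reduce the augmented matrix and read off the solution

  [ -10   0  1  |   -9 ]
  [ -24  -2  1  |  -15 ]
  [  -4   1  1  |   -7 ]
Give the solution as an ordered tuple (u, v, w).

(1, -4, 1)

R1 := -1/10·R1
  [   1   0  -1/10  |  9/10 ]
  [ -24  -2      1  |   -15 ]
  [  -4   1      1  |    -7 ]
R2 := R2 + 24·R1
  [  1   0  -1/10  |  9/10 ]
  [  0  -2   -7/5  |  33/5 ]
  [ -4   1      1  |    -7 ]
R3 := R3 + 4·R1
  [ 1   0  -1/10  |   9/10 ]
  [ 0  -2   -7/5  |   33/5 ]
  [ 0   1    3/5  |  -17/5 ]
R2 := -1/2·R2
  [ 1  0  -1/10  |    9/10 ]
  [ 0  1   7/10  |  -33/10 ]
  [ 0  1    3/5  |   -17/5 ]
R3 := R3 − R2
  [ 1  0  -1/10  |    9/10 ]
  [ 0  1   7/10  |  -33/10 ]
  [ 0  0  -1/10  |   -1/10 ]
R3 := -10·R3
  [ 1  0  -1/10  |    9/10 ]
  [ 0  1   7/10  |  -33/10 ]
  [ 0  0      1  |       1 ]
R2 := R2 − 7/10·R3
  [ 1  0  -1/10  |  9/10 ]
  [ 0  1      0  |    -4 ]
  [ 0  0      1  |     1 ]
R1 := R1 + 1/10·R3
  [ 1  0  0  |   1 ]
  [ 0  1  0  |  -4 ]
  [ 0  0  1  |   1 ]
Reading off the last column: u = 1, v = -4, w = 1.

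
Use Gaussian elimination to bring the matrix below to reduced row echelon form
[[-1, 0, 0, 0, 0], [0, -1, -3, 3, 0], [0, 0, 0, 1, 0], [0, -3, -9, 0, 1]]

R1 → -1·R1
  [ 1   0   0  0  0 ]
  [ 0  -1  -3  3  0 ]
  [ 0   0   0  1  0 ]
  [ 0  -3  -9  0  1 ]
R2 → -1·R2
  [ 1   0   0   0  0 ]
  [ 0   1   3  -3  0 ]
  [ 0   0   0   1  0 ]
  [ 0  -3  -9   0  1 ]
R4 → R4 + 3·R2
  [ 1  0  0   0  0 ]
  [ 0  1  3  -3  0 ]
  [ 0  0  0   1  0 ]
  [ 0  0  0  -9  1 ]
R4 → R4 + 9·R3
  [ 1  0  0   0  0 ]
  [ 0  1  3  -3  0 ]
  [ 0  0  0   1  0 ]
  [ 0  0  0   0  1 ]
R2 → R2 + 3·R3
  [ 1  0  0  0  0 ]
  [ 0  1  3  0  0 ]
  [ 0  0  0  1  0 ]
  [ 0  0  0  0  1 ]

[[1, 0, 0, 0, 0], [0, 1, 3, 0, 0], [0, 0, 0, 1, 0], [0, 0, 0, 0, 1]]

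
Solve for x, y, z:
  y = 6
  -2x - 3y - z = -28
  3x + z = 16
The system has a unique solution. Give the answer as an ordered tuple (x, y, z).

Form the augmented matrix and row-reduce:
  [  0   1   0  |    6 ]
  [ -2  -3  -1  |  -28 ]
  [  3   0   1  |   16 ]
r1 ↔ r2
  [ -2  -3  -1  |  -28 ]
  [  0   1   0  |    6 ]
  [  3   0   1  |   16 ]
r1 → -1/2·r1
  [ 1  3/2  1/2  |  14 ]
  [ 0    1    0  |   6 ]
  [ 3    0    1  |  16 ]
r3 → r3 − 3·r1
  [ 1   3/2   1/2  |   14 ]
  [ 0     1     0  |    6 ]
  [ 0  -9/2  -1/2  |  -26 ]
r3 → r3 + 9/2·r2
  [ 1  3/2   1/2  |  14 ]
  [ 0    1     0  |   6 ]
  [ 0    0  -1/2  |   1 ]
r3 → -2·r3
  [ 1  3/2  1/2  |  14 ]
  [ 0    1    0  |   6 ]
  [ 0    0    1  |  -2 ]
r1 → r1 − 1/2·r3
  [ 1  3/2  0  |  15 ]
  [ 0    1  0  |   6 ]
  [ 0    0  1  |  -2 ]
r1 → r1 − 3/2·r2
  [ 1  0  0  |   6 ]
  [ 0  1  0  |   6 ]
  [ 0  0  1  |  -2 ]
Reading off the last column: x = 6, y = 6, z = -2.

(6, 6, -2)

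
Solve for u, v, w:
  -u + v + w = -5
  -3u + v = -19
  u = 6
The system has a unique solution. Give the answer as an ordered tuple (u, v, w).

(6, -1, 2)

Form the augmented matrix and row-reduce:
  [ -1  1  1  |   -5 ]
  [ -3  1  0  |  -19 ]
  [  1  0  0  |    6 ]
Multiply ρ1 by -1.
  [  1  -1  -1  |    5 ]
  [ -3   1   0  |  -19 ]
  [  1   0   0  |    6 ]
Add 3 times ρ1 to ρ2.
  [ 1  -1  -1  |   5 ]
  [ 0  -2  -3  |  -4 ]
  [ 1   0   0  |   6 ]
Subtract ρ1 from ρ3.
  [ 1  -1  -1  |   5 ]
  [ 0  -2  -3  |  -4 ]
  [ 0   1   1  |   1 ]
Multiply ρ2 by -1/2.
  [ 1  -1   -1  |  5 ]
  [ 0   1  3/2  |  2 ]
  [ 0   1    1  |  1 ]
Subtract ρ2 from ρ3.
  [ 1  -1    -1  |   5 ]
  [ 0   1   3/2  |   2 ]
  [ 0   0  -1/2  |  -1 ]
Multiply ρ3 by -2.
  [ 1  -1   -1  |  5 ]
  [ 0   1  3/2  |  2 ]
  [ 0   0    1  |  2 ]
Subtract 3/2 times ρ3 from ρ2.
  [ 1  -1  -1  |   5 ]
  [ 0   1   0  |  -1 ]
  [ 0   0   1  |   2 ]
Add ρ3 to ρ1.
  [ 1  -1  0  |   7 ]
  [ 0   1  0  |  -1 ]
  [ 0   0  1  |   2 ]
Add ρ2 to ρ1.
  [ 1  0  0  |   6 ]
  [ 0  1  0  |  -1 ]
  [ 0  0  1  |   2 ]
Reading off the last column: u = 6, v = -1, w = 2.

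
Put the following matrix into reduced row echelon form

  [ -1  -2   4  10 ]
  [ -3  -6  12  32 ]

[[1, 2, -4, 0], [0, 0, 0, 1]]

ρ1 → -1·ρ1
  [  1   2  -4  -10 ]
  [ -3  -6  12   32 ]
ρ2 → ρ2 + 3·ρ1
  [ 1  2  -4  -10 ]
  [ 0  0   0    2 ]
ρ2 → 1/2·ρ2
  [ 1  2  -4  -10 ]
  [ 0  0   0    1 ]
ρ1 → ρ1 + 10·ρ2
  [ 1  2  -4  0 ]
  [ 0  0   0  1 ]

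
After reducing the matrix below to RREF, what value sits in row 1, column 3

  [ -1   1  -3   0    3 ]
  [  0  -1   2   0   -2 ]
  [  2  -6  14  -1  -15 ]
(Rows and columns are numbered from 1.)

R1 ← -1·R1
  [ 1  -1   3   0   -3 ]
  [ 0  -1   2   0   -2 ]
  [ 2  -6  14  -1  -15 ]
R3 ← R3 − 2·R1
  [ 1  -1  3   0  -3 ]
  [ 0  -1  2   0  -2 ]
  [ 0  -4  8  -1  -9 ]
R2 ← -1·R2
  [ 1  -1   3   0  -3 ]
  [ 0   1  -2   0   2 ]
  [ 0  -4   8  -1  -9 ]
R3 ← R3 + 4·R2
  [ 1  -1   3   0  -3 ]
  [ 0   1  -2   0   2 ]
  [ 0   0   0  -1  -1 ]
R3 ← -1·R3
  [ 1  -1   3  0  -3 ]
  [ 0   1  -2  0   2 ]
  [ 0   0   0  1   1 ]
R1 ← R1 + R2
  [ 1  0   1  0  -1 ]
  [ 0  1  -2  0   2 ]
  [ 0  0   0  1   1 ]

1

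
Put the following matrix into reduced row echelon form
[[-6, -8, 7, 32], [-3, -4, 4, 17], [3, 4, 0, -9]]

[[1, 4/3, 0, -3], [0, 0, 1, 2], [0, 0, 0, 0]]

R1 := -1/6·R1
R2 := R2 + 3·R1
R3 := R3 − 3·R1
R2 := 2·R2
R3 := R3 − 7/2·R2
R1 := R1 + 7/6·R2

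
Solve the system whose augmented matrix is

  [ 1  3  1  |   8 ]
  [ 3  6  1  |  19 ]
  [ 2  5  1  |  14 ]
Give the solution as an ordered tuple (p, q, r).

R2 → R2 − 3·R1
  [ 1   3   1  |   8 ]
  [ 0  -3  -2  |  -5 ]
  [ 2   5   1  |  14 ]
R3 → R3 − 2·R1
  [ 1   3   1  |   8 ]
  [ 0  -3  -2  |  -5 ]
  [ 0  -1  -1  |  -2 ]
R2 → -1/3·R2
  [ 1   3    1  |    8 ]
  [ 0   1  2/3  |  5/3 ]
  [ 0  -1   -1  |   -2 ]
R3 → R3 + R2
  [ 1  3     1  |     8 ]
  [ 0  1   2/3  |   5/3 ]
  [ 0  0  -1/3  |  -1/3 ]
R3 → -3·R3
  [ 1  3    1  |    8 ]
  [ 0  1  2/3  |  5/3 ]
  [ 0  0    1  |    1 ]
R2 → R2 − 2/3·R3
  [ 1  3  1  |  8 ]
  [ 0  1  0  |  1 ]
  [ 0  0  1  |  1 ]
R1 → R1 − R3
  [ 1  3  0  |  7 ]
  [ 0  1  0  |  1 ]
  [ 0  0  1  |  1 ]
R1 → R1 − 3·R2
  [ 1  0  0  |  4 ]
  [ 0  1  0  |  1 ]
  [ 0  0  1  |  1 ]
Reading off the last column: p = 4, q = 1, r = 1.

(4, 1, 1)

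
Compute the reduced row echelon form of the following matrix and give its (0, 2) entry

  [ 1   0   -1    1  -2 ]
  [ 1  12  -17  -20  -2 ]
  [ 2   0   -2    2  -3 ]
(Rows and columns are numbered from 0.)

R2 → R2 − R1
  [ 1   0   -1    1  -2 ]
  [ 0  12  -16  -21   0 ]
  [ 2   0   -2    2  -3 ]
R3 → R3 − 2·R1
  [ 1   0   -1    1  -2 ]
  [ 0  12  -16  -21   0 ]
  [ 0   0    0    0   1 ]
R2 → 1/12·R2
  [ 1  0    -1     1  -2 ]
  [ 0  1  -4/3  -7/4   0 ]
  [ 0  0     0     0   1 ]
R1 → R1 + 2·R3
  [ 1  0    -1     1  0 ]
  [ 0  1  -4/3  -7/4  0 ]
  [ 0  0     0     0  1 ]

-1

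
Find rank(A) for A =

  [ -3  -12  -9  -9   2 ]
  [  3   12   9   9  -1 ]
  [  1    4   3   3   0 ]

rank = 2

Multiply ρ1 by -1/3.
  [ 1   4  3  3  -2/3 ]
  [ 3  12  9  9    -1 ]
  [ 1   4  3  3     0 ]
Subtract 3 times ρ1 from ρ2.
  [ 1  4  3  3  -2/3 ]
  [ 0  0  0  0     1 ]
  [ 1  4  3  3     0 ]
Subtract ρ1 from ρ3.
  [ 1  4  3  3  -2/3 ]
  [ 0  0  0  0     1 ]
  [ 0  0  0  0   2/3 ]
Subtract 2/3 times ρ2 from ρ3.
  [ 1  4  3  3  -2/3 ]
  [ 0  0  0  0     1 ]
  [ 0  0  0  0     0 ]
Add 2/3 times ρ2 to ρ1.
  [ 1  4  3  3  0 ]
  [ 0  0  0  0  1 ]
  [ 0  0  0  0  0 ]
The reduced form has 2 nonzero rows.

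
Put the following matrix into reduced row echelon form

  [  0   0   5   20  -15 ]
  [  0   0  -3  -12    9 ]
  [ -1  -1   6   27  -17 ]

[[1, 1, 0, -3, -1], [0, 0, 1, 4, -3], [0, 0, 0, 0, 0]]

Swap ρ1 and ρ3.
  [ -1  -1   6   27  -17 ]
  [  0   0  -3  -12    9 ]
  [  0   0   5   20  -15 ]
Multiply ρ1 by -1.
  [ 1  1  -6  -27   17 ]
  [ 0  0  -3  -12    9 ]
  [ 0  0   5   20  -15 ]
Multiply ρ2 by -1/3.
  [ 1  1  -6  -27   17 ]
  [ 0  0   1    4   -3 ]
  [ 0  0   5   20  -15 ]
Subtract 5 times ρ2 from ρ3.
  [ 1  1  -6  -27  17 ]
  [ 0  0   1    4  -3 ]
  [ 0  0   0    0   0 ]
Add 6 times ρ2 to ρ1.
  [ 1  1  0  -3  -1 ]
  [ 0  0  1   4  -3 ]
  [ 0  0  0   0   0 ]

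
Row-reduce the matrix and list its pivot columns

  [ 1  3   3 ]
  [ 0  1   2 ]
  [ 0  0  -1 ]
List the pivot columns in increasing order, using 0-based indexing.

r3 → -1·r3
  [ 1  3  3 ]
  [ 0  1  2 ]
  [ 0  0  1 ]
r2 → r2 − 2·r3
  [ 1  3  3 ]
  [ 0  1  0 ]
  [ 0  0  1 ]
r1 → r1 − 3·r3
  [ 1  3  0 ]
  [ 0  1  0 ]
  [ 0  0  1 ]
r1 → r1 − 3·r2
  [ 1  0  0 ]
  [ 0  1  0 ]
  [ 0  0  1 ]
Pivot columns are the columns containing a leading 1.

0, 1, 2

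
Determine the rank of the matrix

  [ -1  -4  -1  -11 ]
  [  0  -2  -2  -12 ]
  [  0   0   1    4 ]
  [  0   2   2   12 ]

Multiply ρ1 by -1.
Multiply ρ2 by -1/2.
Subtract 2 times ρ2 from ρ4.
Subtract ρ3 from ρ2.
Subtract ρ3 from ρ1.
Subtract 4 times ρ2 from ρ1.
The reduced form has 3 nonzero rows.

rank = 3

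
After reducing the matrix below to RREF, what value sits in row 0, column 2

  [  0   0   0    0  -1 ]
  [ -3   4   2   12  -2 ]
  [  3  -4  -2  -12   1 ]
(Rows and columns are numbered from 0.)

-2/3

ρ1 ↔ ρ2
  [ -3   4   2   12  -2 ]
  [  0   0   0    0  -1 ]
  [  3  -4  -2  -12   1 ]
ρ1 ← -1/3·ρ1
  [ 1  -4/3  -2/3   -4  2/3 ]
  [ 0     0     0    0   -1 ]
  [ 3    -4    -2  -12    1 ]
ρ3 ← ρ3 − 3·ρ1
  [ 1  -4/3  -2/3  -4  2/3 ]
  [ 0     0     0   0   -1 ]
  [ 0     0     0   0   -1 ]
ρ2 ← -1·ρ2
  [ 1  -4/3  -2/3  -4  2/3 ]
  [ 0     0     0   0    1 ]
  [ 0     0     0   0   -1 ]
ρ3 ← ρ3 + ρ2
  [ 1  -4/3  -2/3  -4  2/3 ]
  [ 0     0     0   0    1 ]
  [ 0     0     0   0    0 ]
ρ1 ← ρ1 − 2/3·ρ2
  [ 1  -4/3  -2/3  -4  0 ]
  [ 0     0     0   0  1 ]
  [ 0     0     0   0  0 ]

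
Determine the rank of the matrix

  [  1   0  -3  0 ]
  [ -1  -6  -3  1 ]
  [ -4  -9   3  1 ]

Add R1 to R2.
  [  1   0  -3  0 ]
  [  0  -6  -6  1 ]
  [ -4  -9   3  1 ]
Add 4 times R1 to R3.
  [ 1   0  -3  0 ]
  [ 0  -6  -6  1 ]
  [ 0  -9  -9  1 ]
Multiply R2 by -1/6.
  [ 1   0  -3     0 ]
  [ 0   1   1  -1/6 ]
  [ 0  -9  -9     1 ]
Add 9 times R2 to R3.
  [ 1  0  -3     0 ]
  [ 0  1   1  -1/6 ]
  [ 0  0   0  -1/2 ]
Multiply R3 by -2.
  [ 1  0  -3     0 ]
  [ 0  1   1  -1/6 ]
  [ 0  0   0     1 ]
Add 1/6 times R3 to R2.
  [ 1  0  -3  0 ]
  [ 0  1   1  0 ]
  [ 0  0   0  1 ]
The reduced form has 3 nonzero rows.

rank = 3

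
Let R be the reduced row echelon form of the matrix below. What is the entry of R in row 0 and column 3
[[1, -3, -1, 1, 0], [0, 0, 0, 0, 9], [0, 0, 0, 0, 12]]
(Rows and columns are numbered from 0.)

1

r2 ← 1/9·r2
  [ 1  -3  -1  1   0 ]
  [ 0   0   0  0   1 ]
  [ 0   0   0  0  12 ]
r3 ← r3 − 12·r2
  [ 1  -3  -1  1  0 ]
  [ 0   0   0  0  1 ]
  [ 0   0   0  0  0 ]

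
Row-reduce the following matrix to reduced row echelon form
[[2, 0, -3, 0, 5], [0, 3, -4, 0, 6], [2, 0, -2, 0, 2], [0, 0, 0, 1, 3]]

[[1, 0, 0, 0, -2], [0, 1, 0, 0, -2], [0, 0, 1, 0, -3], [0, 0, 0, 1, 3]]

Multiply ρ1 by 1/2.
  [ 1  0  -3/2  0  5/2 ]
  [ 0  3    -4  0    6 ]
  [ 2  0    -2  0    2 ]
  [ 0  0     0  1    3 ]
Subtract 2 times ρ1 from ρ3.
  [ 1  0  -3/2  0  5/2 ]
  [ 0  3    -4  0    6 ]
  [ 0  0     1  0   -3 ]
  [ 0  0     0  1    3 ]
Multiply ρ2 by 1/3.
  [ 1  0  -3/2  0  5/2 ]
  [ 0  1  -4/3  0    2 ]
  [ 0  0     1  0   -3 ]
  [ 0  0     0  1    3 ]
Add 4/3 times ρ3 to ρ2.
  [ 1  0  -3/2  0  5/2 ]
  [ 0  1     0  0   -2 ]
  [ 0  0     1  0   -3 ]
  [ 0  0     0  1    3 ]
Add 3/2 times ρ3 to ρ1.
  [ 1  0  0  0  -2 ]
  [ 0  1  0  0  -2 ]
  [ 0  0  1  0  -3 ]
  [ 0  0  0  1   3 ]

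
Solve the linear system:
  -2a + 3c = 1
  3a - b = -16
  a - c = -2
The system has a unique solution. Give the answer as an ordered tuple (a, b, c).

Form the augmented matrix and row-reduce:
  [ -2   0   3  |    1 ]
  [  3  -1   0  |  -16 ]
  [  1   0  -1  |   -2 ]
r1 → -1/2·r1
  [ 1   0  -3/2  |  -1/2 ]
  [ 3  -1     0  |   -16 ]
  [ 1   0    -1  |    -2 ]
r2 → r2 − 3·r1
  [ 1   0  -3/2  |   -1/2 ]
  [ 0  -1   9/2  |  -29/2 ]
  [ 1   0    -1  |     -2 ]
r3 → r3 − r1
  [ 1   0  -3/2  |   -1/2 ]
  [ 0  -1   9/2  |  -29/2 ]
  [ 0   0   1/2  |   -3/2 ]
r2 → -1·r2
  [ 1  0  -3/2  |  -1/2 ]
  [ 0  1  -9/2  |  29/2 ]
  [ 0  0   1/2  |  -3/2 ]
r3 → 2·r3
  [ 1  0  -3/2  |  -1/2 ]
  [ 0  1  -9/2  |  29/2 ]
  [ 0  0     1  |    -3 ]
r2 → r2 + 9/2·r3
  [ 1  0  -3/2  |  -1/2 ]
  [ 0  1     0  |     1 ]
  [ 0  0     1  |    -3 ]
r1 → r1 + 3/2·r3
  [ 1  0  0  |  -5 ]
  [ 0  1  0  |   1 ]
  [ 0  0  1  |  -3 ]
Reading off the last column: a = -5, b = 1, c = -3.

(-5, 1, -3)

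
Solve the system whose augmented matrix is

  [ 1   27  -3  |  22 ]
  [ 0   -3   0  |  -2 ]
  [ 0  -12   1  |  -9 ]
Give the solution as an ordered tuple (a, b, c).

ρ2 ← -1/3·ρ2
  [ 1   27  -3  |   22 ]
  [ 0    1   0  |  2/3 ]
  [ 0  -12   1  |   -9 ]
ρ3 ← ρ3 + 12·ρ2
  [ 1  27  -3  |   22 ]
  [ 0   1   0  |  2/3 ]
  [ 0   0   1  |   -1 ]
ρ1 ← ρ1 + 3·ρ3
  [ 1  27  0  |   19 ]
  [ 0   1  0  |  2/3 ]
  [ 0   0  1  |   -1 ]
ρ1 ← ρ1 − 27·ρ2
  [ 1  0  0  |    1 ]
  [ 0  1  0  |  2/3 ]
  [ 0  0  1  |   -1 ]
Reading off the last column: a = 1, b = 2/3, c = -1.

(1, 2/3, -1)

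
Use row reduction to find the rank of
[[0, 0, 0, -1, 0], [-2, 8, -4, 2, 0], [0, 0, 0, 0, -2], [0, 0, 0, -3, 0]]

rank = 3

ρ1 <=> ρ2
  [ -2  8  -4   2   0 ]
  [  0  0   0  -1   0 ]
  [  0  0   0   0  -2 ]
  [  0  0   0  -3   0 ]
ρ1 -> -1/2·ρ1
  [ 1  -4  2  -1   0 ]
  [ 0   0  0  -1   0 ]
  [ 0   0  0   0  -2 ]
  [ 0   0  0  -3   0 ]
ρ2 -> -1·ρ2
  [ 1  -4  2  -1   0 ]
  [ 0   0  0   1   0 ]
  [ 0   0  0   0  -2 ]
  [ 0   0  0  -3   0 ]
ρ4 -> ρ4 + 3·ρ2
  [ 1  -4  2  -1   0 ]
  [ 0   0  0   1   0 ]
  [ 0   0  0   0  -2 ]
  [ 0   0  0   0   0 ]
ρ3 -> -1/2·ρ3
  [ 1  -4  2  -1  0 ]
  [ 0   0  0   1  0 ]
  [ 0   0  0   0  1 ]
  [ 0   0  0   0  0 ]
ρ1 -> ρ1 + ρ2
  [ 1  -4  2  0  0 ]
  [ 0   0  0  1  0 ]
  [ 0   0  0  0  1 ]
  [ 0   0  0  0  0 ]
The reduced form has 3 nonzero rows.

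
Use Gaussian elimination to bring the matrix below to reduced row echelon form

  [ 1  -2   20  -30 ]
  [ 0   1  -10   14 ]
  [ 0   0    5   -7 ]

R3 ← 1/5·R3
  [ 1  -2   20   -30 ]
  [ 0   1  -10    14 ]
  [ 0   0    1  -7/5 ]
R2 ← R2 + 10·R3
  [ 1  -2  20   -30 ]
  [ 0   1   0     0 ]
  [ 0   0   1  -7/5 ]
R1 ← R1 − 20·R3
  [ 1  -2  0    -2 ]
  [ 0   1  0     0 ]
  [ 0   0  1  -7/5 ]
R1 ← R1 + 2·R2
  [ 1  0  0    -2 ]
  [ 0  1  0     0 ]
  [ 0  0  1  -7/5 ]

[[1, 0, 0, -2], [0, 1, 0, 0], [0, 0, 1, -7/5]]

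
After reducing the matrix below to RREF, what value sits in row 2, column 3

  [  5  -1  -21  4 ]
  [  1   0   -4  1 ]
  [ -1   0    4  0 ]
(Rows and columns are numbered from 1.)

ρ1 → 1/5·ρ1
  [  1  -1/5  -21/5  4/5 ]
  [  1     0     -4    1 ]
  [ -1     0      4    0 ]
ρ2 → ρ2 − ρ1
  [  1  -1/5  -21/5  4/5 ]
  [  0   1/5    1/5  1/5 ]
  [ -1     0      4    0 ]
ρ3 → ρ3 + ρ1
  [ 1  -1/5  -21/5  4/5 ]
  [ 0   1/5    1/5  1/5 ]
  [ 0  -1/5   -1/5  4/5 ]
ρ2 → 5·ρ2
  [ 1  -1/5  -21/5  4/5 ]
  [ 0     1      1    1 ]
  [ 0  -1/5   -1/5  4/5 ]
ρ3 → ρ3 + 1/5·ρ2
  [ 1  -1/5  -21/5  4/5 ]
  [ 0     1      1    1 ]
  [ 0     0      0    1 ]
ρ2 → ρ2 − ρ3
  [ 1  -1/5  -21/5  4/5 ]
  [ 0     1      1    0 ]
  [ 0     0      0    1 ]
ρ1 → ρ1 − 4/5·ρ3
  [ 1  -1/5  -21/5  0 ]
  [ 0     1      1  0 ]
  [ 0     0      0  1 ]
ρ1 → ρ1 + 1/5·ρ2
  [ 1  0  -4  0 ]
  [ 0  1   1  0 ]
  [ 0  0   0  1 ]

1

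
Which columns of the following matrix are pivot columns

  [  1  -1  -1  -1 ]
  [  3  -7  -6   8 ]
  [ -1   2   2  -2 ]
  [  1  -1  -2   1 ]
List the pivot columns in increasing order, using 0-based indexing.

0, 1, 2, 3

r2 := r2 − 3·r1
  [  1  -1  -1  -1 ]
  [  0  -4  -3  11 ]
  [ -1   2   2  -2 ]
  [  1  -1  -2   1 ]
r3 := r3 + r1
  [ 1  -1  -1  -1 ]
  [ 0  -4  -3  11 ]
  [ 0   1   1  -3 ]
  [ 1  -1  -2   1 ]
r4 := r4 − r1
  [ 1  -1  -1  -1 ]
  [ 0  -4  -3  11 ]
  [ 0   1   1  -3 ]
  [ 0   0  -1   2 ]
r2 := -1/4·r2
  [ 1  -1   -1     -1 ]
  [ 0   1  3/4  -11/4 ]
  [ 0   1    1     -3 ]
  [ 0   0   -1      2 ]
r3 := r3 − r2
  [ 1  -1   -1     -1 ]
  [ 0   1  3/4  -11/4 ]
  [ 0   0  1/4   -1/4 ]
  [ 0   0   -1      2 ]
r3 := 4·r3
  [ 1  -1   -1     -1 ]
  [ 0   1  3/4  -11/4 ]
  [ 0   0    1     -1 ]
  [ 0   0   -1      2 ]
r4 := r4 + r3
  [ 1  -1   -1     -1 ]
  [ 0   1  3/4  -11/4 ]
  [ 0   0    1     -1 ]
  [ 0   0    0      1 ]
r3 := r3 + r4
  [ 1  -1   -1     -1 ]
  [ 0   1  3/4  -11/4 ]
  [ 0   0    1      0 ]
  [ 0   0    0      1 ]
r2 := r2 + 11/4·r4
  [ 1  -1   -1  -1 ]
  [ 0   1  3/4   0 ]
  [ 0   0    1   0 ]
  [ 0   0    0   1 ]
r1 := r1 + r4
  [ 1  -1   -1  0 ]
  [ 0   1  3/4  0 ]
  [ 0   0    1  0 ]
  [ 0   0    0  1 ]
r2 := r2 − 3/4·r3
  [ 1  -1  -1  0 ]
  [ 0   1   0  0 ]
  [ 0   0   1  0 ]
  [ 0   0   0  1 ]
r1 := r1 + r3
  [ 1  -1  0  0 ]
  [ 0   1  0  0 ]
  [ 0   0  1  0 ]
  [ 0   0  0  1 ]
r1 := r1 + r2
  [ 1  0  0  0 ]
  [ 0  1  0  0 ]
  [ 0  0  1  0 ]
  [ 0  0  0  1 ]
Pivot columns are the columns containing a leading 1.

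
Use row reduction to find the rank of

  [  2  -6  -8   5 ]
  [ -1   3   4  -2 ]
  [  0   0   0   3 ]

R1 ← 1/2·R1
  [  1  -3  -4  5/2 ]
  [ -1   3   4   -2 ]
  [  0   0   0    3 ]
R2 ← R2 + R1
  [ 1  -3  -4  5/2 ]
  [ 0   0   0  1/2 ]
  [ 0   0   0    3 ]
R2 ← 2·R2
  [ 1  -3  -4  5/2 ]
  [ 0   0   0    1 ]
  [ 0   0   0    3 ]
R3 ← R3 − 3·R2
  [ 1  -3  -4  5/2 ]
  [ 0   0   0    1 ]
  [ 0   0   0    0 ]
R1 ← R1 − 5/2·R2
  [ 1  -3  -4  0 ]
  [ 0   0   0  1 ]
  [ 0   0   0  0 ]
The reduced form has 2 nonzero rows.

rank = 2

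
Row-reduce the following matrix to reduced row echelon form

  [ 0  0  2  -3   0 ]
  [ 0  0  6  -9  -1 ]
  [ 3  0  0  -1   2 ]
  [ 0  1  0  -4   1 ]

[[1, 0, 0, -1/3, 0], [0, 1, 0, -4, 0], [0, 0, 1, -3/2, 0], [0, 0, 0, 0, 1]]

ρ1 <=> ρ3
  [ 3  0  0  -1   2 ]
  [ 0  0  6  -9  -1 ]
  [ 0  0  2  -3   0 ]
  [ 0  1  0  -4   1 ]
ρ1 → 1/3·ρ1
  [ 1  0  0  -1/3  2/3 ]
  [ 0  0  6    -9   -1 ]
  [ 0  0  2    -3    0 ]
  [ 0  1  0    -4    1 ]
ρ2 <=> ρ4
  [ 1  0  0  -1/3  2/3 ]
  [ 0  1  0    -4    1 ]
  [ 0  0  2    -3    0 ]
  [ 0  0  6    -9   -1 ]
ρ3 → 1/2·ρ3
  [ 1  0  0  -1/3  2/3 ]
  [ 0  1  0    -4    1 ]
  [ 0  0  1  -3/2    0 ]
  [ 0  0  6    -9   -1 ]
ρ4 → ρ4 − 6·ρ3
  [ 1  0  0  -1/3  2/3 ]
  [ 0  1  0    -4    1 ]
  [ 0  0  1  -3/2    0 ]
  [ 0  0  0     0   -1 ]
ρ4 → -1·ρ4
  [ 1  0  0  -1/3  2/3 ]
  [ 0  1  0    -4    1 ]
  [ 0  0  1  -3/2    0 ]
  [ 0  0  0     0    1 ]
ρ2 → ρ2 − ρ4
  [ 1  0  0  -1/3  2/3 ]
  [ 0  1  0    -4    0 ]
  [ 0  0  1  -3/2    0 ]
  [ 0  0  0     0    1 ]
ρ1 → ρ1 − 2/3·ρ4
  [ 1  0  0  -1/3  0 ]
  [ 0  1  0    -4  0 ]
  [ 0  0  1  -3/2  0 ]
  [ 0  0  0     0  1 ]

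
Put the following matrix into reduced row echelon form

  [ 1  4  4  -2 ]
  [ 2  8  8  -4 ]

[[1, 4, 4, -2], [0, 0, 0, 0]]

ρ2 := ρ2 − 2·ρ1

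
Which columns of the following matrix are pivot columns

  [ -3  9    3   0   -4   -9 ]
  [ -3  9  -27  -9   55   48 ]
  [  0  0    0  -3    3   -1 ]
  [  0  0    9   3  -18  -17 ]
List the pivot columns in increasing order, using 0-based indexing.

0, 2, 3

R1 := -1/3·R1
R2 := R2 + 3·R1
R2 := -1/30·R2
R4 := R4 − 9·R2
R3 := -1/3·R3
R4 := R4 − 3/10·R3
R2 := R2 − 3/10·R3
R1 := R1 + R2
Pivot columns are the columns containing a leading 1.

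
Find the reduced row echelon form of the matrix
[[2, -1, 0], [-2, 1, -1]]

R1 → 1/2·R1
  [  1  -1/2   0 ]
  [ -2     1  -1 ]
R2 → R2 + 2·R1
  [ 1  -1/2   0 ]
  [ 0     0  -1 ]
R2 → -1·R2
  [ 1  -1/2  0 ]
  [ 0     0  1 ]

[[1, -1/2, 0], [0, 0, 1]]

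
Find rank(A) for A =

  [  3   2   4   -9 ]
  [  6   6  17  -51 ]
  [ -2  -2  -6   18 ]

R1 := 1/3·R1
  [  1  2/3  4/3   -3 ]
  [  6    6   17  -51 ]
  [ -2   -2   -6   18 ]
R2 := R2 − 6·R1
  [  1  2/3  4/3   -3 ]
  [  0    2    9  -33 ]
  [ -2   -2   -6   18 ]
R3 := R3 + 2·R1
  [ 1   2/3    4/3   -3 ]
  [ 0     2      9  -33 ]
  [ 0  -2/3  -10/3   12 ]
R2 := 1/2·R2
  [ 1   2/3    4/3     -3 ]
  [ 0     1    9/2  -33/2 ]
  [ 0  -2/3  -10/3     12 ]
R3 := R3 + 2/3·R2
  [ 1  2/3   4/3     -3 ]
  [ 0    1   9/2  -33/2 ]
  [ 0    0  -1/3      1 ]
R3 := -3·R3
  [ 1  2/3  4/3     -3 ]
  [ 0    1  9/2  -33/2 ]
  [ 0    0    1     -3 ]
R2 := R2 − 9/2·R3
  [ 1  2/3  4/3  -3 ]
  [ 0    1    0  -3 ]
  [ 0    0    1  -3 ]
R1 := R1 − 4/3·R3
  [ 1  2/3  0   1 ]
  [ 0    1  0  -3 ]
  [ 0    0  1  -3 ]
R1 := R1 − 2/3·R2
  [ 1  0  0   3 ]
  [ 0  1  0  -3 ]
  [ 0  0  1  -3 ]
The reduced form has 3 nonzero rows.

rank = 3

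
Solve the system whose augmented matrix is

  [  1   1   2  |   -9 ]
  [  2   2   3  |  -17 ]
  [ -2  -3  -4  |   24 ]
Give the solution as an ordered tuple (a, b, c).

(-1, -6, -1)

Subtract 2 times R1 from R2.
  [  1   1   2  |  -9 ]
  [  0   0  -1  |   1 ]
  [ -2  -3  -4  |  24 ]
Add 2 times R1 to R3.
  [ 1   1   2  |  -9 ]
  [ 0   0  -1  |   1 ]
  [ 0  -1   0  |   6 ]
Swap R2 and R3.
  [ 1   1   2  |  -9 ]
  [ 0  -1   0  |   6 ]
  [ 0   0  -1  |   1 ]
Multiply R2 by -1.
  [ 1  1   2  |  -9 ]
  [ 0  1   0  |  -6 ]
  [ 0  0  -1  |   1 ]
Multiply R3 by -1.
  [ 1  1  2  |  -9 ]
  [ 0  1  0  |  -6 ]
  [ 0  0  1  |  -1 ]
Subtract 2 times R3 from R1.
  [ 1  1  0  |  -7 ]
  [ 0  1  0  |  -6 ]
  [ 0  0  1  |  -1 ]
Subtract R2 from R1.
  [ 1  0  0  |  -1 ]
  [ 0  1  0  |  -6 ]
  [ 0  0  1  |  -1 ]
Reading off the last column: a = -1, b = -6, c = -1.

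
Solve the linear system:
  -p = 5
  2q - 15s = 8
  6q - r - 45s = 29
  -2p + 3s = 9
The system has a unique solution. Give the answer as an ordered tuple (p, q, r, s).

(-5, 3/2, -5, -1/3)

Form the augmented matrix and row-reduce:
  [ -1  0   0    0  |   5 ]
  [  0  2   0  -15  |   8 ]
  [  0  6  -1  -45  |  29 ]
  [ -2  0   0    3  |   9 ]
R1 -> -1·R1
  [  1  0   0    0  |  -5 ]
  [  0  2   0  -15  |   8 ]
  [  0  6  -1  -45  |  29 ]
  [ -2  0   0    3  |   9 ]
R4 -> R4 + 2·R1
  [ 1  0   0    0  |  -5 ]
  [ 0  2   0  -15  |   8 ]
  [ 0  6  -1  -45  |  29 ]
  [ 0  0   0    3  |  -1 ]
R2 -> 1/2·R2
  [ 1  0   0      0  |  -5 ]
  [ 0  1   0  -15/2  |   4 ]
  [ 0  6  -1    -45  |  29 ]
  [ 0  0   0      3  |  -1 ]
R3 -> R3 − 6·R2
  [ 1  0   0      0  |  -5 ]
  [ 0  1   0  -15/2  |   4 ]
  [ 0  0  -1      0  |   5 ]
  [ 0  0   0      3  |  -1 ]
R3 -> -1·R3
  [ 1  0  0      0  |  -5 ]
  [ 0  1  0  -15/2  |   4 ]
  [ 0  0  1      0  |  -5 ]
  [ 0  0  0      3  |  -1 ]
R4 -> 1/3·R4
  [ 1  0  0      0  |    -5 ]
  [ 0  1  0  -15/2  |     4 ]
  [ 0  0  1      0  |    -5 ]
  [ 0  0  0      1  |  -1/3 ]
R2 -> R2 + 15/2·R4
  [ 1  0  0  0  |    -5 ]
  [ 0  1  0  0  |   3/2 ]
  [ 0  0  1  0  |    -5 ]
  [ 0  0  0  1  |  -1/3 ]
Reading off the last column: p = -5, q = 3/2, r = -5, s = -1/3.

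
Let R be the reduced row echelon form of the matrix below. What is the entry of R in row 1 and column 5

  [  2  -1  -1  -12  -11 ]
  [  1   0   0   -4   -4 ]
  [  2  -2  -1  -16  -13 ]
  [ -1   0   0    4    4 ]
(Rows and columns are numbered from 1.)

-4

Multiply R1 by 1/2.
  [  1  -1/2  -1/2   -6  -11/2 ]
  [  1     0     0   -4     -4 ]
  [  2    -2    -1  -16    -13 ]
  [ -1     0     0    4      4 ]
Subtract R1 from R2.
  [  1  -1/2  -1/2   -6  -11/2 ]
  [  0   1/2   1/2    2    3/2 ]
  [  2    -2    -1  -16    -13 ]
  [ -1     0     0    4      4 ]
Subtract 2 times R1 from R3.
  [  1  -1/2  -1/2  -6  -11/2 ]
  [  0   1/2   1/2   2    3/2 ]
  [  0    -1     0  -4     -2 ]
  [ -1     0     0   4      4 ]
Add R1 to R4.
  [ 1  -1/2  -1/2  -6  -11/2 ]
  [ 0   1/2   1/2   2    3/2 ]
  [ 0    -1     0  -4     -2 ]
  [ 0  -1/2  -1/2  -2   -3/2 ]
Multiply R2 by 2.
  [ 1  -1/2  -1/2  -6  -11/2 ]
  [ 0     1     1   4      3 ]
  [ 0    -1     0  -4     -2 ]
  [ 0  -1/2  -1/2  -2   -3/2 ]
Add R2 to R3.
  [ 1  -1/2  -1/2  -6  -11/2 ]
  [ 0     1     1   4      3 ]
  [ 0     0     1   0      1 ]
  [ 0  -1/2  -1/2  -2   -3/2 ]
Add 1/2 times R2 to R4.
  [ 1  -1/2  -1/2  -6  -11/2 ]
  [ 0     1     1   4      3 ]
  [ 0     0     1   0      1 ]
  [ 0     0     0   0      0 ]
Subtract R3 from R2.
  [ 1  -1/2  -1/2  -6  -11/2 ]
  [ 0     1     0   4      2 ]
  [ 0     0     1   0      1 ]
  [ 0     0     0   0      0 ]
Add 1/2 times R3 to R1.
  [ 1  -1/2  0  -6  -5 ]
  [ 0     1  0   4   2 ]
  [ 0     0  1   0   1 ]
  [ 0     0  0   0   0 ]
Add 1/2 times R2 to R1.
  [ 1  0  0  -4  -4 ]
  [ 0  1  0   4   2 ]
  [ 0  0  1   0   1 ]
  [ 0  0  0   0   0 ]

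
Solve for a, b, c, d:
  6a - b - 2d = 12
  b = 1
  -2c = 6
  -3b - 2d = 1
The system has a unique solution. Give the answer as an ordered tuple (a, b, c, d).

Form the augmented matrix and row-reduce:
  [ 6  -1   0  -2  |  12 ]
  [ 0   1   0   0  |   1 ]
  [ 0   0  -2   0  |   6 ]
  [ 0  -3   0  -2  |   1 ]
Multiply r1 by 1/6.
  [ 1  -1/6   0  -1/3  |  2 ]
  [ 0     1   0     0  |  1 ]
  [ 0     0  -2     0  |  6 ]
  [ 0    -3   0    -2  |  1 ]
Add 3 times r2 to r4.
  [ 1  -1/6   0  -1/3  |  2 ]
  [ 0     1   0     0  |  1 ]
  [ 0     0  -2     0  |  6 ]
  [ 0     0   0    -2  |  4 ]
Multiply r3 by -1/2.
  [ 1  -1/6  0  -1/3  |   2 ]
  [ 0     1  0     0  |   1 ]
  [ 0     0  1     0  |  -3 ]
  [ 0     0  0    -2  |   4 ]
Multiply r4 by -1/2.
  [ 1  -1/6  0  -1/3  |   2 ]
  [ 0     1  0     0  |   1 ]
  [ 0     0  1     0  |  -3 ]
  [ 0     0  0     1  |  -2 ]
Add 1/3 times r4 to r1.
  [ 1  -1/6  0  0  |  4/3 ]
  [ 0     1  0  0  |    1 ]
  [ 0     0  1  0  |   -3 ]
  [ 0     0  0  1  |   -2 ]
Add 1/6 times r2 to r1.
  [ 1  0  0  0  |  3/2 ]
  [ 0  1  0  0  |    1 ]
  [ 0  0  1  0  |   -3 ]
  [ 0  0  0  1  |   -2 ]
Reading off the last column: a = 3/2, b = 1, c = -3, d = -2.

(3/2, 1, -3, -2)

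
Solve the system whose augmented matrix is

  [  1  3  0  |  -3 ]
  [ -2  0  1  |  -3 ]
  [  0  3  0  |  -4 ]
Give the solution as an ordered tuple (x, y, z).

ρ2 ← ρ2 + 2·ρ1
ρ2 ← 1/6·ρ2
ρ3 ← ρ3 − 3·ρ2
ρ3 ← -2·ρ3
ρ2 ← ρ2 − 1/6·ρ3
ρ1 ← ρ1 − 3·ρ2
Reading off the last column: x = 1, y = -4/3, z = -1.

(1, -4/3, -1)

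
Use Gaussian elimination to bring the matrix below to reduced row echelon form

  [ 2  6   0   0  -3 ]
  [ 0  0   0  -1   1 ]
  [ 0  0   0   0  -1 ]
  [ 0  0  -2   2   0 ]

ρ1 := 1/2·ρ1
  [ 1  3   0   0  -3/2 ]
  [ 0  0   0  -1     1 ]
  [ 0  0   0   0    -1 ]
  [ 0  0  -2   2     0 ]
ρ2 ↔ ρ4
  [ 1  3   0   0  -3/2 ]
  [ 0  0  -2   2     0 ]
  [ 0  0   0   0    -1 ]
  [ 0  0   0  -1     1 ]
ρ2 := -1/2·ρ2
  [ 1  3  0   0  -3/2 ]
  [ 0  0  1  -1     0 ]
  [ 0  0  0   0    -1 ]
  [ 0  0  0  -1     1 ]
ρ3 ↔ ρ4
  [ 1  3  0   0  -3/2 ]
  [ 0  0  1  -1     0 ]
  [ 0  0  0  -1     1 ]
  [ 0  0  0   0    -1 ]
ρ3 := -1·ρ3
  [ 1  3  0   0  -3/2 ]
  [ 0  0  1  -1     0 ]
  [ 0  0  0   1    -1 ]
  [ 0  0  0   0    -1 ]
ρ4 := -1·ρ4
  [ 1  3  0   0  -3/2 ]
  [ 0  0  1  -1     0 ]
  [ 0  0  0   1    -1 ]
  [ 0  0  0   0     1 ]
ρ3 := ρ3 + ρ4
  [ 1  3  0   0  -3/2 ]
  [ 0  0  1  -1     0 ]
  [ 0  0  0   1     0 ]
  [ 0  0  0   0     1 ]
ρ1 := ρ1 + 3/2·ρ4
  [ 1  3  0   0  0 ]
  [ 0  0  1  -1  0 ]
  [ 0  0  0   1  0 ]
  [ 0  0  0   0  1 ]
ρ2 := ρ2 + ρ3
  [ 1  3  0  0  0 ]
  [ 0  0  1  0  0 ]
  [ 0  0  0  1  0 ]
  [ 0  0  0  0  1 ]

[[1, 3, 0, 0, 0], [0, 0, 1, 0, 0], [0, 0, 0, 1, 0], [0, 0, 0, 0, 1]]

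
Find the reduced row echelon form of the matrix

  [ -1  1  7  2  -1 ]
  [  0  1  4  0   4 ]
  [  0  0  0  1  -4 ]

[[1, 0, -3, 0, -3], [0, 1, 4, 0, 4], [0, 0, 0, 1, -4]]

R1 -> -1·R1
  [ 1  -1  -7  -2   1 ]
  [ 0   1   4   0   4 ]
  [ 0   0   0   1  -4 ]
R1 -> R1 + 2·R3
  [ 1  -1  -7  0  -7 ]
  [ 0   1   4  0   4 ]
  [ 0   0   0  1  -4 ]
R1 -> R1 + R2
  [ 1  0  -3  0  -3 ]
  [ 0  1   4  0   4 ]
  [ 0  0   0  1  -4 ]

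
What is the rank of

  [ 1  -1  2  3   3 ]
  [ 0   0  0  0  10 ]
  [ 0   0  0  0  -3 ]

Multiply R2 by 1/10.
  [ 1  -1  2  3   3 ]
  [ 0   0  0  0   1 ]
  [ 0   0  0  0  -3 ]
Add 3 times R2 to R3.
  [ 1  -1  2  3  3 ]
  [ 0   0  0  0  1 ]
  [ 0   0  0  0  0 ]
Subtract 3 times R2 from R1.
  [ 1  -1  2  3  0 ]
  [ 0   0  0  0  1 ]
  [ 0   0  0  0  0 ]
The reduced form has 2 nonzero rows.

rank = 2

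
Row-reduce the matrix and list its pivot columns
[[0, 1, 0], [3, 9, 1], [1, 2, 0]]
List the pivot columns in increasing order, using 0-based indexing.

ρ1 <-> ρ2
  [ 3  9  1 ]
  [ 0  1  0 ]
  [ 1  2  0 ]
ρ1 → 1/3·ρ1
  [ 1  3  1/3 ]
  [ 0  1    0 ]
  [ 1  2    0 ]
ρ3 → ρ3 − ρ1
  [ 1   3   1/3 ]
  [ 0   1     0 ]
  [ 0  -1  -1/3 ]
ρ3 → ρ3 + ρ2
  [ 1  3   1/3 ]
  [ 0  1     0 ]
  [ 0  0  -1/3 ]
ρ3 → -3·ρ3
  [ 1  3  1/3 ]
  [ 0  1    0 ]
  [ 0  0    1 ]
ρ1 → ρ1 − 1/3·ρ3
  [ 1  3  0 ]
  [ 0  1  0 ]
  [ 0  0  1 ]
ρ1 → ρ1 − 3·ρ2
  [ 1  0  0 ]
  [ 0  1  0 ]
  [ 0  0  1 ]
Pivot columns are the columns containing a leading 1.

0, 1, 2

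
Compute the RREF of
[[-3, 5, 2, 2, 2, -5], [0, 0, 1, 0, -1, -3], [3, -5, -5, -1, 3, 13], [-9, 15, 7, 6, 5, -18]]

r1 ← -1/3·r1
  [  1  -5/3  -2/3  -2/3  -2/3  5/3 ]
  [  0     0     1     0    -1   -3 ]
  [  3    -5    -5    -1     3   13 ]
  [ -9    15     7     6     5  -18 ]
r3 ← r3 − 3·r1
  [  1  -5/3  -2/3  -2/3  -2/3  5/3 ]
  [  0     0     1     0    -1   -3 ]
  [  0     0    -3     1     5    8 ]
  [ -9    15     7     6     5  -18 ]
r4 ← r4 + 9·r1
  [ 1  -5/3  -2/3  -2/3  -2/3  5/3 ]
  [ 0     0     1     0    -1   -3 ]
  [ 0     0    -3     1     5    8 ]
  [ 0     0     1     0    -1   -3 ]
r3 ← r3 + 3·r2
  [ 1  -5/3  -2/3  -2/3  -2/3  5/3 ]
  [ 0     0     1     0    -1   -3 ]
  [ 0     0     0     1     2   -1 ]
  [ 0     0     1     0    -1   -3 ]
r4 ← r4 − r2
  [ 1  -5/3  -2/3  -2/3  -2/3  5/3 ]
  [ 0     0     1     0    -1   -3 ]
  [ 0     0     0     1     2   -1 ]
  [ 0     0     0     0     0    0 ]
r1 ← r1 + 2/3·r3
  [ 1  -5/3  -2/3  0  2/3   1 ]
  [ 0     0     1  0   -1  -3 ]
  [ 0     0     0  1    2  -1 ]
  [ 0     0     0  0    0   0 ]
r1 ← r1 + 2/3·r2
  [ 1  -5/3  0  0   0  -1 ]
  [ 0     0  1  0  -1  -3 ]
  [ 0     0  0  1   2  -1 ]
  [ 0     0  0  0   0   0 ]

[[1, -5/3, 0, 0, 0, -1], [0, 0, 1, 0, -1, -3], [0, 0, 0, 1, 2, -1], [0, 0, 0, 0, 0, 0]]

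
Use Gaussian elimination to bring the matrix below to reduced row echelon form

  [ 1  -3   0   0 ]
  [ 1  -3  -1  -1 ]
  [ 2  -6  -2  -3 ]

r2 → r2 − r1
  [ 1  -3   0   0 ]
  [ 0   0  -1  -1 ]
  [ 2  -6  -2  -3 ]
r3 → r3 − 2·r1
  [ 1  -3   0   0 ]
  [ 0   0  -1  -1 ]
  [ 0   0  -2  -3 ]
r2 → -1·r2
  [ 1  -3   0   0 ]
  [ 0   0   1   1 ]
  [ 0   0  -2  -3 ]
r3 → r3 + 2·r2
  [ 1  -3  0   0 ]
  [ 0   0  1   1 ]
  [ 0   0  0  -1 ]
r3 → -1·r3
  [ 1  -3  0  0 ]
  [ 0   0  1  1 ]
  [ 0   0  0  1 ]
r2 → r2 − r3
  [ 1  -3  0  0 ]
  [ 0   0  1  0 ]
  [ 0   0  0  1 ]

[[1, -3, 0, 0], [0, 0, 1, 0], [0, 0, 0, 1]]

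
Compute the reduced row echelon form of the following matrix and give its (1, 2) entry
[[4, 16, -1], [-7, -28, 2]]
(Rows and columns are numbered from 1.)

4

R1 := 1/4·R1
  [  1    4  -1/4 ]
  [ -7  -28     2 ]
R2 := R2 + 7·R1
  [ 1  4  -1/4 ]
  [ 0  0   1/4 ]
R2 := 4·R2
  [ 1  4  -1/4 ]
  [ 0  0     1 ]
R1 := R1 + 1/4·R2
  [ 1  4  0 ]
  [ 0  0  1 ]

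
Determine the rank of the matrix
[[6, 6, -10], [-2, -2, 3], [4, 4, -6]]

R1 → 1/6·R1
R2 → R2 + 2·R1
R3 → R3 − 4·R1
R2 → -3·R2
R3 → R3 − 2/3·R2
R1 → R1 + 5/3·R2
The reduced form has 2 nonzero rows.

rank = 2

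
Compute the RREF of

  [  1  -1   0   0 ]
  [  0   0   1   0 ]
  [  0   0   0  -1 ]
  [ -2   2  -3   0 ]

ρ4 → ρ4 + 2·ρ1
ρ4 → ρ4 + 3·ρ2
ρ3 → -1·ρ3

[[1, -1, 0, 0], [0, 0, 1, 0], [0, 0, 0, 1], [0, 0, 0, 0]]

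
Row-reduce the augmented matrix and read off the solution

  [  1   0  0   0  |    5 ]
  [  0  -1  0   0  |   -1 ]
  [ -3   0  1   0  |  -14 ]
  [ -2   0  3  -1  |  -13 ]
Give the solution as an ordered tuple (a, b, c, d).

(5, 1, 1, 6)

ρ3 ← ρ3 + 3·ρ1
  [  1   0  0   0  |    5 ]
  [  0  -1  0   0  |   -1 ]
  [  0   0  1   0  |    1 ]
  [ -2   0  3  -1  |  -13 ]
ρ4 ← ρ4 + 2·ρ1
  [ 1   0  0   0  |   5 ]
  [ 0  -1  0   0  |  -1 ]
  [ 0   0  1   0  |   1 ]
  [ 0   0  3  -1  |  -3 ]
ρ2 ← -1·ρ2
  [ 1  0  0   0  |   5 ]
  [ 0  1  0   0  |   1 ]
  [ 0  0  1   0  |   1 ]
  [ 0  0  3  -1  |  -3 ]
ρ4 ← ρ4 − 3·ρ3
  [ 1  0  0   0  |   5 ]
  [ 0  1  0   0  |   1 ]
  [ 0  0  1   0  |   1 ]
  [ 0  0  0  -1  |  -6 ]
ρ4 ← -1·ρ4
  [ 1  0  0  0  |  5 ]
  [ 0  1  0  0  |  1 ]
  [ 0  0  1  0  |  1 ]
  [ 0  0  0  1  |  6 ]
Reading off the last column: a = 5, b = 1, c = 1, d = 6.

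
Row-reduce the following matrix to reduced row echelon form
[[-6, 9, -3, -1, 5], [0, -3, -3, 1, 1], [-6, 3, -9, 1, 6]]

r1 → -1/6·r1
  [  1  -3/2  1/2  1/6  -5/6 ]
  [  0    -3   -3    1     1 ]
  [ -6     3   -9    1     6 ]
r3 → r3 + 6·r1
  [ 1  -3/2  1/2  1/6  -5/6 ]
  [ 0    -3   -3    1     1 ]
  [ 0    -6   -6    2     1 ]
r2 → -1/3·r2
  [ 1  -3/2  1/2   1/6  -5/6 ]
  [ 0     1    1  -1/3  -1/3 ]
  [ 0    -6   -6     2     1 ]
r3 → r3 + 6·r2
  [ 1  -3/2  1/2   1/6  -5/6 ]
  [ 0     1    1  -1/3  -1/3 ]
  [ 0     0    0     0    -1 ]
r3 → -1·r3
  [ 1  -3/2  1/2   1/6  -5/6 ]
  [ 0     1    1  -1/3  -1/3 ]
  [ 0     0    0     0     1 ]
r2 → r2 + 1/3·r3
  [ 1  -3/2  1/2   1/6  -5/6 ]
  [ 0     1    1  -1/3     0 ]
  [ 0     0    0     0     1 ]
r1 → r1 + 5/6·r3
  [ 1  -3/2  1/2   1/6  0 ]
  [ 0     1    1  -1/3  0 ]
  [ 0     0    0     0  1 ]
r1 → r1 + 3/2·r2
  [ 1  0  2  -1/3  0 ]
  [ 0  1  1  -1/3  0 ]
  [ 0  0  0     0  1 ]

[[1, 0, 2, -1/3, 0], [0, 1, 1, -1/3, 0], [0, 0, 0, 0, 1]]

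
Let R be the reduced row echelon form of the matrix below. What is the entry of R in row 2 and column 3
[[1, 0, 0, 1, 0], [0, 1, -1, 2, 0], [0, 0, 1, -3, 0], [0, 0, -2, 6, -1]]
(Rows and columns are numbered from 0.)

R4 -> R4 + 2·R3
  [ 1  0   0   1   0 ]
  [ 0  1  -1   2   0 ]
  [ 0  0   1  -3   0 ]
  [ 0  0   0   0  -1 ]
R4 -> -1·R4
  [ 1  0   0   1  0 ]
  [ 0  1  -1   2  0 ]
  [ 0  0   1  -3  0 ]
  [ 0  0   0   0  1 ]
R2 -> R2 + R3
  [ 1  0  0   1  0 ]
  [ 0  1  0  -1  0 ]
  [ 0  0  1  -3  0 ]
  [ 0  0  0   0  1 ]

-3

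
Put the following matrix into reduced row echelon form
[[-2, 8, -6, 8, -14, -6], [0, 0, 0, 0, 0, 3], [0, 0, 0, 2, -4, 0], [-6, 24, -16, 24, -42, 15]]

[[1, -4, 0, 0, -1, 0], [0, 0, 1, 0, 0, 0], [0, 0, 0, 1, -2, 0], [0, 0, 0, 0, 0, 1]]

Multiply ρ1 by -1/2.
  [  1  -4    3  -4    7   3 ]
  [  0   0    0   0    0   3 ]
  [  0   0    0   2   -4   0 ]
  [ -6  24  -16  24  -42  15 ]
Add 6 times ρ1 to ρ4.
  [ 1  -4  3  -4   7   3 ]
  [ 0   0  0   0   0   3 ]
  [ 0   0  0   2  -4   0 ]
  [ 0   0  2   0   0  33 ]
Swap ρ2 and ρ4.
  [ 1  -4  3  -4   7   3 ]
  [ 0   0  2   0   0  33 ]
  [ 0   0  0   2  -4   0 ]
  [ 0   0  0   0   0   3 ]
Multiply ρ2 by 1/2.
  [ 1  -4  3  -4   7     3 ]
  [ 0   0  1   0   0  33/2 ]
  [ 0   0  0   2  -4     0 ]
  [ 0   0  0   0   0     3 ]
Multiply ρ3 by 1/2.
  [ 1  -4  3  -4   7     3 ]
  [ 0   0  1   0   0  33/2 ]
  [ 0   0  0   1  -2     0 ]
  [ 0   0  0   0   0     3 ]
Multiply ρ4 by 1/3.
  [ 1  -4  3  -4   7     3 ]
  [ 0   0  1   0   0  33/2 ]
  [ 0   0  0   1  -2     0 ]
  [ 0   0  0   0   0     1 ]
Subtract 33/2 times ρ4 from ρ2.
  [ 1  -4  3  -4   7  3 ]
  [ 0   0  1   0   0  0 ]
  [ 0   0  0   1  -2  0 ]
  [ 0   0  0   0   0  1 ]
Subtract 3 times ρ4 from ρ1.
  [ 1  -4  3  -4   7  0 ]
  [ 0   0  1   0   0  0 ]
  [ 0   0  0   1  -2  0 ]
  [ 0   0  0   0   0  1 ]
Add 4 times ρ3 to ρ1.
  [ 1  -4  3  0  -1  0 ]
  [ 0   0  1  0   0  0 ]
  [ 0   0  0  1  -2  0 ]
  [ 0   0  0  0   0  1 ]
Subtract 3 times ρ2 from ρ1.
  [ 1  -4  0  0  -1  0 ]
  [ 0   0  1  0   0  0 ]
  [ 0   0  0  1  -2  0 ]
  [ 0   0  0  0   0  1 ]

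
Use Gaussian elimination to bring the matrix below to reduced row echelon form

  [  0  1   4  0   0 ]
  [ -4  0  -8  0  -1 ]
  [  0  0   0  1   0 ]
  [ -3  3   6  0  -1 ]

[[1, 0, 2, 0, 0], [0, 1, 4, 0, 0], [0, 0, 0, 1, 0], [0, 0, 0, 0, 1]]

r1 <-> r2
  [ -4  0  -8  0  -1 ]
  [  0  1   4  0   0 ]
  [  0  0   0  1   0 ]
  [ -3  3   6  0  -1 ]
r1 ← -1/4·r1
  [  1  0  2  0  1/4 ]
  [  0  1  4  0    0 ]
  [  0  0  0  1    0 ]
  [ -3  3  6  0   -1 ]
r4 ← r4 + 3·r1
  [ 1  0   2  0   1/4 ]
  [ 0  1   4  0     0 ]
  [ 0  0   0  1     0 ]
  [ 0  3  12  0  -1/4 ]
r4 ← r4 − 3·r2
  [ 1  0  2  0   1/4 ]
  [ 0  1  4  0     0 ]
  [ 0  0  0  1     0 ]
  [ 0  0  0  0  -1/4 ]
r4 ← -4·r4
  [ 1  0  2  0  1/4 ]
  [ 0  1  4  0    0 ]
  [ 0  0  0  1    0 ]
  [ 0  0  0  0    1 ]
r1 ← r1 − 1/4·r4
  [ 1  0  2  0  0 ]
  [ 0  1  4  0  0 ]
  [ 0  0  0  1  0 ]
  [ 0  0  0  0  1 ]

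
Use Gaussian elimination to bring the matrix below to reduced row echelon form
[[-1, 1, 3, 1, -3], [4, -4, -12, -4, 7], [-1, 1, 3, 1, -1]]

[[1, -1, -3, -1, 0], [0, 0, 0, 0, 1], [0, 0, 0, 0, 0]]

ρ1 ← -1·ρ1
  [  1  -1   -3  -1   3 ]
  [  4  -4  -12  -4   7 ]
  [ -1   1    3   1  -1 ]
ρ2 ← ρ2 − 4·ρ1
  [  1  -1  -3  -1   3 ]
  [  0   0   0   0  -5 ]
  [ -1   1   3   1  -1 ]
ρ3 ← ρ3 + ρ1
  [ 1  -1  -3  -1   3 ]
  [ 0   0   0   0  -5 ]
  [ 0   0   0   0   2 ]
ρ2 ← -1/5·ρ2
  [ 1  -1  -3  -1  3 ]
  [ 0   0   0   0  1 ]
  [ 0   0   0   0  2 ]
ρ3 ← ρ3 − 2·ρ2
  [ 1  -1  -3  -1  3 ]
  [ 0   0   0   0  1 ]
  [ 0   0   0   0  0 ]
ρ1 ← ρ1 − 3·ρ2
  [ 1  -1  -3  -1  0 ]
  [ 0   0   0   0  1 ]
  [ 0   0   0   0  0 ]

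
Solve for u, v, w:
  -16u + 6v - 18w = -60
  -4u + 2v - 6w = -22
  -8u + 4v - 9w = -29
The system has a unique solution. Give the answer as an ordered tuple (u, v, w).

Form the augmented matrix and row-reduce:
  [ -16  6  -18  |  -60 ]
  [  -4  2   -6  |  -22 ]
  [  -8  4   -9  |  -29 ]
ρ1 -> -1/16·ρ1
  [  1  -3/8  9/8  |  15/4 ]
  [ -4     2   -6  |   -22 ]
  [ -8     4   -9  |   -29 ]
ρ2 -> ρ2 + 4·ρ1
  [  1  -3/8   9/8  |  15/4 ]
  [  0   1/2  -3/2  |    -7 ]
  [ -8     4    -9  |   -29 ]
ρ3 -> ρ3 + 8·ρ1
  [ 1  -3/8   9/8  |  15/4 ]
  [ 0   1/2  -3/2  |    -7 ]
  [ 0     1     0  |     1 ]
ρ2 -> 2·ρ2
  [ 1  -3/8  9/8  |  15/4 ]
  [ 0     1   -3  |   -14 ]
  [ 0     1    0  |     1 ]
ρ3 -> ρ3 − ρ2
  [ 1  -3/8  9/8  |  15/4 ]
  [ 0     1   -3  |   -14 ]
  [ 0     0    3  |    15 ]
ρ3 -> 1/3·ρ3
  [ 1  -3/8  9/8  |  15/4 ]
  [ 0     1   -3  |   -14 ]
  [ 0     0    1  |     5 ]
ρ2 -> ρ2 + 3·ρ3
  [ 1  -3/8  9/8  |  15/4 ]
  [ 0     1    0  |     1 ]
  [ 0     0    1  |     5 ]
ρ1 -> ρ1 − 9/8·ρ3
  [ 1  -3/8  0  |  -15/8 ]
  [ 0     1  0  |      1 ]
  [ 0     0  1  |      5 ]
ρ1 -> ρ1 + 3/8·ρ2
  [ 1  0  0  |  -3/2 ]
  [ 0  1  0  |     1 ]
  [ 0  0  1  |     5 ]
Reading off the last column: u = -3/2, v = 1, w = 5.

(-3/2, 1, 5)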